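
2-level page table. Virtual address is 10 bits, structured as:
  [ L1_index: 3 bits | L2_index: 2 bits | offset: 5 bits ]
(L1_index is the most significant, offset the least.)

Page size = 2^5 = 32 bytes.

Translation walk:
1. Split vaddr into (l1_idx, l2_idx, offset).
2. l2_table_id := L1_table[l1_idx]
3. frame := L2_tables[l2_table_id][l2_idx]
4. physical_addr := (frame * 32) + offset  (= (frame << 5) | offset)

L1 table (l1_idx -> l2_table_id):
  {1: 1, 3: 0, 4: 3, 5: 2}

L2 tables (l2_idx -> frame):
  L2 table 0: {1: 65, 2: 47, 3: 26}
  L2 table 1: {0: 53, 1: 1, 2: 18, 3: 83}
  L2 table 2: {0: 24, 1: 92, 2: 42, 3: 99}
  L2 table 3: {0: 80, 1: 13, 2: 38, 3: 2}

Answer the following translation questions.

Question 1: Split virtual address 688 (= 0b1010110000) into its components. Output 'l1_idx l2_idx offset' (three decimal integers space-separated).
Answer: 5 1 16

Derivation:
vaddr = 688 = 0b1010110000
  top 3 bits -> l1_idx = 5
  next 2 bits -> l2_idx = 1
  bottom 5 bits -> offset = 16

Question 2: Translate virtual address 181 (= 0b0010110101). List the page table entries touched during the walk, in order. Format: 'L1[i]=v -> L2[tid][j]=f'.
Answer: L1[1]=1 -> L2[1][1]=1

Derivation:
vaddr = 181 = 0b0010110101
Split: l1_idx=1, l2_idx=1, offset=21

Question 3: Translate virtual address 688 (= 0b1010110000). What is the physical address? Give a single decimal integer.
Answer: 2960

Derivation:
vaddr = 688 = 0b1010110000
Split: l1_idx=5, l2_idx=1, offset=16
L1[5] = 2
L2[2][1] = 92
paddr = 92 * 32 + 16 = 2960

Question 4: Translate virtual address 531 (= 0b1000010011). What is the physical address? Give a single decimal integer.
Answer: 2579

Derivation:
vaddr = 531 = 0b1000010011
Split: l1_idx=4, l2_idx=0, offset=19
L1[4] = 3
L2[3][0] = 80
paddr = 80 * 32 + 19 = 2579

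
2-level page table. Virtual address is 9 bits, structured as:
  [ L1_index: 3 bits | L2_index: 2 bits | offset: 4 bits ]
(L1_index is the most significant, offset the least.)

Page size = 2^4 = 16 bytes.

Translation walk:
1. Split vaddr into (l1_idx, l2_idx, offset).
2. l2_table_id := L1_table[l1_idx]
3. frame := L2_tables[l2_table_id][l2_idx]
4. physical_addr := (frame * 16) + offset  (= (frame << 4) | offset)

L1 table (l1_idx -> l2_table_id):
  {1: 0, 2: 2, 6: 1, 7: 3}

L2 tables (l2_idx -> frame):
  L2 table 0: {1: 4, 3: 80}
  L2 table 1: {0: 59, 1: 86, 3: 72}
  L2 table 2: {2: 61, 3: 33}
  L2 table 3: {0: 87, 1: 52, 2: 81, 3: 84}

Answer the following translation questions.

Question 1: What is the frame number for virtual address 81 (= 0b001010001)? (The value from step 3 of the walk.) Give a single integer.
Answer: 4

Derivation:
vaddr = 81: l1_idx=1, l2_idx=1
L1[1] = 0; L2[0][1] = 4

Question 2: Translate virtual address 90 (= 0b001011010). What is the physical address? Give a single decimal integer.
vaddr = 90 = 0b001011010
Split: l1_idx=1, l2_idx=1, offset=10
L1[1] = 0
L2[0][1] = 4
paddr = 4 * 16 + 10 = 74

Answer: 74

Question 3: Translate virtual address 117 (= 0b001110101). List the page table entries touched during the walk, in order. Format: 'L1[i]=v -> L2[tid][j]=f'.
vaddr = 117 = 0b001110101
Split: l1_idx=1, l2_idx=3, offset=5

Answer: L1[1]=0 -> L2[0][3]=80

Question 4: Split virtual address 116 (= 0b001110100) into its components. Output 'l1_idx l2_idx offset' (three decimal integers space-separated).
Answer: 1 3 4

Derivation:
vaddr = 116 = 0b001110100
  top 3 bits -> l1_idx = 1
  next 2 bits -> l2_idx = 3
  bottom 4 bits -> offset = 4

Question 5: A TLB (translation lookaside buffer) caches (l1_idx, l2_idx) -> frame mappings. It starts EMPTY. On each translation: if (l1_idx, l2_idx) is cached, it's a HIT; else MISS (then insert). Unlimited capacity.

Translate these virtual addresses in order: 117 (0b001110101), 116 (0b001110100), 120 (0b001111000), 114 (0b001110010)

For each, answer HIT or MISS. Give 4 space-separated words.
vaddr=117: (1,3) not in TLB -> MISS, insert
vaddr=116: (1,3) in TLB -> HIT
vaddr=120: (1,3) in TLB -> HIT
vaddr=114: (1,3) in TLB -> HIT

Answer: MISS HIT HIT HIT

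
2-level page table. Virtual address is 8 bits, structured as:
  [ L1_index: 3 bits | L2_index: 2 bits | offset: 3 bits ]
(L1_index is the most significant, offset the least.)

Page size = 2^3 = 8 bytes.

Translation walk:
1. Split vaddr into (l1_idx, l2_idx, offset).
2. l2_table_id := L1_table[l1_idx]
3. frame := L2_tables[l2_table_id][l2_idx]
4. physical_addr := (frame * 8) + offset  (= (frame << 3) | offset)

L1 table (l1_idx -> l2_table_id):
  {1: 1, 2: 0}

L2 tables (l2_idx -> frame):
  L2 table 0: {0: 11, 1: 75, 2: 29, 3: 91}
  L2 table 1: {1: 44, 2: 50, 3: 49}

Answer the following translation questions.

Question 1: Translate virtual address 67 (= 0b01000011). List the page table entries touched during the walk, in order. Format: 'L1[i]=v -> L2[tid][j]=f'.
vaddr = 67 = 0b01000011
Split: l1_idx=2, l2_idx=0, offset=3

Answer: L1[2]=0 -> L2[0][0]=11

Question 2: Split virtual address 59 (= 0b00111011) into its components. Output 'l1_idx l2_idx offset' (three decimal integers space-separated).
vaddr = 59 = 0b00111011
  top 3 bits -> l1_idx = 1
  next 2 bits -> l2_idx = 3
  bottom 3 bits -> offset = 3

Answer: 1 3 3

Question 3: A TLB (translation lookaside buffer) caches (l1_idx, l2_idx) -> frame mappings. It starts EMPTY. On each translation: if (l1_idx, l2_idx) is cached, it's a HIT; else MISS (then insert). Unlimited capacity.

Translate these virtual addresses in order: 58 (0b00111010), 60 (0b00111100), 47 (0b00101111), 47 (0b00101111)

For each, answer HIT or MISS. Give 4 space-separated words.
vaddr=58: (1,3) not in TLB -> MISS, insert
vaddr=60: (1,3) in TLB -> HIT
vaddr=47: (1,1) not in TLB -> MISS, insert
vaddr=47: (1,1) in TLB -> HIT

Answer: MISS HIT MISS HIT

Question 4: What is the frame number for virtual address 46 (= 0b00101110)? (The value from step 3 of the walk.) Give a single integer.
vaddr = 46: l1_idx=1, l2_idx=1
L1[1] = 1; L2[1][1] = 44

Answer: 44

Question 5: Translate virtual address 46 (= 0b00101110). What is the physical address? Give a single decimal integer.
Answer: 358

Derivation:
vaddr = 46 = 0b00101110
Split: l1_idx=1, l2_idx=1, offset=6
L1[1] = 1
L2[1][1] = 44
paddr = 44 * 8 + 6 = 358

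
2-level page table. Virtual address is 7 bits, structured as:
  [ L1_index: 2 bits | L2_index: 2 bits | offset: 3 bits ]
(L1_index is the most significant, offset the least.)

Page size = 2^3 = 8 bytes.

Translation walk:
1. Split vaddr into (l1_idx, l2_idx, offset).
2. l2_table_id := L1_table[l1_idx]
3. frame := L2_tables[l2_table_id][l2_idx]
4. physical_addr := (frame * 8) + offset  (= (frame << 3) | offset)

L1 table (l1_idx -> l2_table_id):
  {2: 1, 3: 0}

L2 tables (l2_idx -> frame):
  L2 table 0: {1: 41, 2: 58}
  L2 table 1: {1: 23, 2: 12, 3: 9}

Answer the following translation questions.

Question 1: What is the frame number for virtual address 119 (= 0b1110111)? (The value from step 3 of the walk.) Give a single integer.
vaddr = 119: l1_idx=3, l2_idx=2
L1[3] = 0; L2[0][2] = 58

Answer: 58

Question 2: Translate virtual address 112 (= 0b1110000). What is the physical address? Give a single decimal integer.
vaddr = 112 = 0b1110000
Split: l1_idx=3, l2_idx=2, offset=0
L1[3] = 0
L2[0][2] = 58
paddr = 58 * 8 + 0 = 464

Answer: 464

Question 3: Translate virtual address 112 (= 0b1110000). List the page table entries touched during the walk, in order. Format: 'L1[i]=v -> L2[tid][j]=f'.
vaddr = 112 = 0b1110000
Split: l1_idx=3, l2_idx=2, offset=0

Answer: L1[3]=0 -> L2[0][2]=58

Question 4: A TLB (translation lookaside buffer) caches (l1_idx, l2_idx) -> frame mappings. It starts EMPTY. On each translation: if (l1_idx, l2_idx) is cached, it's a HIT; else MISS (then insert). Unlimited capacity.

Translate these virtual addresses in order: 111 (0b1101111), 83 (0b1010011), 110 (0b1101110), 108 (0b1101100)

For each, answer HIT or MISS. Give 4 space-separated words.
vaddr=111: (3,1) not in TLB -> MISS, insert
vaddr=83: (2,2) not in TLB -> MISS, insert
vaddr=110: (3,1) in TLB -> HIT
vaddr=108: (3,1) in TLB -> HIT

Answer: MISS MISS HIT HIT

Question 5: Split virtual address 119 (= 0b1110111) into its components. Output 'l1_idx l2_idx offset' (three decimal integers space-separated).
Answer: 3 2 7

Derivation:
vaddr = 119 = 0b1110111
  top 2 bits -> l1_idx = 3
  next 2 bits -> l2_idx = 2
  bottom 3 bits -> offset = 7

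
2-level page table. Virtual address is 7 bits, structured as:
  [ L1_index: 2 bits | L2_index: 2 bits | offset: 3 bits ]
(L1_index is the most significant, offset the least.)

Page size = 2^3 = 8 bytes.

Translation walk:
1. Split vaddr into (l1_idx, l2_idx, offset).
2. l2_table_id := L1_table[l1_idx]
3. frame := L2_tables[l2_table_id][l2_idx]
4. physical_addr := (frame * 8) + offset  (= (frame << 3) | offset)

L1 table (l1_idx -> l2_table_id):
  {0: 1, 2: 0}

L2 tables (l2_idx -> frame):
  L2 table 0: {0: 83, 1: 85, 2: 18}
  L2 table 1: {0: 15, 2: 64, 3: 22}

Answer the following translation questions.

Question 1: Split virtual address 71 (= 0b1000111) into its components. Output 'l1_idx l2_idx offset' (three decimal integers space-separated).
vaddr = 71 = 0b1000111
  top 2 bits -> l1_idx = 2
  next 2 bits -> l2_idx = 0
  bottom 3 bits -> offset = 7

Answer: 2 0 7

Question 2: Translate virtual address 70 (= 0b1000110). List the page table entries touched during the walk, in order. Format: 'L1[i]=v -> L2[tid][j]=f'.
Answer: L1[2]=0 -> L2[0][0]=83

Derivation:
vaddr = 70 = 0b1000110
Split: l1_idx=2, l2_idx=0, offset=6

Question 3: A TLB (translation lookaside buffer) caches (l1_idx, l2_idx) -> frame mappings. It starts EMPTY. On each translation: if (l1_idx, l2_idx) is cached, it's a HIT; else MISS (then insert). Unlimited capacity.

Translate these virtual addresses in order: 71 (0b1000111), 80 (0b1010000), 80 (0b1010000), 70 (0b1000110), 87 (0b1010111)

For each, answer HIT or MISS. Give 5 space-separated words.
vaddr=71: (2,0) not in TLB -> MISS, insert
vaddr=80: (2,2) not in TLB -> MISS, insert
vaddr=80: (2,2) in TLB -> HIT
vaddr=70: (2,0) in TLB -> HIT
vaddr=87: (2,2) in TLB -> HIT

Answer: MISS MISS HIT HIT HIT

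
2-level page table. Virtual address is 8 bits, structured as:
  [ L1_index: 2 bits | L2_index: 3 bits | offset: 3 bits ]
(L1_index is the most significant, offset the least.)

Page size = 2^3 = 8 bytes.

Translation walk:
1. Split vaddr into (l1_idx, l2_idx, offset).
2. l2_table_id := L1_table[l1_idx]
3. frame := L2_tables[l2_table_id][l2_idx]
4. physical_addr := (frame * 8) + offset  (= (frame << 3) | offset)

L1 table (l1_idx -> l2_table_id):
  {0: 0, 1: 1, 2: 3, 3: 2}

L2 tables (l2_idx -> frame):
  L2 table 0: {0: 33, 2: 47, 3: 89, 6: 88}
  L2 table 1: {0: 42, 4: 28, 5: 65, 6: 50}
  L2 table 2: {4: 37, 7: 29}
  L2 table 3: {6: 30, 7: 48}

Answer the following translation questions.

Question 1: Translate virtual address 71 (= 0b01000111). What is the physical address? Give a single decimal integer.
Answer: 343

Derivation:
vaddr = 71 = 0b01000111
Split: l1_idx=1, l2_idx=0, offset=7
L1[1] = 1
L2[1][0] = 42
paddr = 42 * 8 + 7 = 343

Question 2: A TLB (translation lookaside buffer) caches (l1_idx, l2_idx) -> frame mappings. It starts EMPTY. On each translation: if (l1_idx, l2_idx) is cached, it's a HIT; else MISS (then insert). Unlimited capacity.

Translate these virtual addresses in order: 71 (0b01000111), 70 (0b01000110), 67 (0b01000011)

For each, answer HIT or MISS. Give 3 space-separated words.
Answer: MISS HIT HIT

Derivation:
vaddr=71: (1,0) not in TLB -> MISS, insert
vaddr=70: (1,0) in TLB -> HIT
vaddr=67: (1,0) in TLB -> HIT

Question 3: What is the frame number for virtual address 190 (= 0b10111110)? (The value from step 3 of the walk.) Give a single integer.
vaddr = 190: l1_idx=2, l2_idx=7
L1[2] = 3; L2[3][7] = 48

Answer: 48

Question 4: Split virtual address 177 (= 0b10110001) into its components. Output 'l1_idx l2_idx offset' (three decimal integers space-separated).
vaddr = 177 = 0b10110001
  top 2 bits -> l1_idx = 2
  next 3 bits -> l2_idx = 6
  bottom 3 bits -> offset = 1

Answer: 2 6 1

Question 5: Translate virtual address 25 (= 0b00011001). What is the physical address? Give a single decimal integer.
Answer: 713

Derivation:
vaddr = 25 = 0b00011001
Split: l1_idx=0, l2_idx=3, offset=1
L1[0] = 0
L2[0][3] = 89
paddr = 89 * 8 + 1 = 713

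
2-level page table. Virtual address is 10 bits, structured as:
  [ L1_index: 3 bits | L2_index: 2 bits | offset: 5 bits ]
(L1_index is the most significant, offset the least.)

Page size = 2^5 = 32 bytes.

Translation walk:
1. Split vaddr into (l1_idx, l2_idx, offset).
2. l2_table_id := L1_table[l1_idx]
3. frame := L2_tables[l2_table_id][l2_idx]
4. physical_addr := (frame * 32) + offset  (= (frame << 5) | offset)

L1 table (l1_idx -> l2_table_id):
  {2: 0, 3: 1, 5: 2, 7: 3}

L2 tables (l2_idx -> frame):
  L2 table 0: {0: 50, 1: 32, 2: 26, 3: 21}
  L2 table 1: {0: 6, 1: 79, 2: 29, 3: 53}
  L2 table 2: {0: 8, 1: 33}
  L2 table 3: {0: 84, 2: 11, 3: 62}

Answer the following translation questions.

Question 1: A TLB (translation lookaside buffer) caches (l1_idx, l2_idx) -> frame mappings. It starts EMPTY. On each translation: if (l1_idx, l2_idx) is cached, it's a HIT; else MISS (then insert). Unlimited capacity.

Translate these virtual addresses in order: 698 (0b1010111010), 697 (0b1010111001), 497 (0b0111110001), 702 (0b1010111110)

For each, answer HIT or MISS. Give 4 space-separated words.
vaddr=698: (5,1) not in TLB -> MISS, insert
vaddr=697: (5,1) in TLB -> HIT
vaddr=497: (3,3) not in TLB -> MISS, insert
vaddr=702: (5,1) in TLB -> HIT

Answer: MISS HIT MISS HIT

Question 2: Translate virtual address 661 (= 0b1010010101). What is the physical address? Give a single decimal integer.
Answer: 277

Derivation:
vaddr = 661 = 0b1010010101
Split: l1_idx=5, l2_idx=0, offset=21
L1[5] = 2
L2[2][0] = 8
paddr = 8 * 32 + 21 = 277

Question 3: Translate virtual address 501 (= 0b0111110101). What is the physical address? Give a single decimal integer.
Answer: 1717

Derivation:
vaddr = 501 = 0b0111110101
Split: l1_idx=3, l2_idx=3, offset=21
L1[3] = 1
L2[1][3] = 53
paddr = 53 * 32 + 21 = 1717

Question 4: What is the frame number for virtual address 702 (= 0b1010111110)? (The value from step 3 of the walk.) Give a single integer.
Answer: 33

Derivation:
vaddr = 702: l1_idx=5, l2_idx=1
L1[5] = 2; L2[2][1] = 33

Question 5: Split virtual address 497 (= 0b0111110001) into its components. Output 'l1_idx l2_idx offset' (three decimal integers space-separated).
Answer: 3 3 17

Derivation:
vaddr = 497 = 0b0111110001
  top 3 bits -> l1_idx = 3
  next 2 bits -> l2_idx = 3
  bottom 5 bits -> offset = 17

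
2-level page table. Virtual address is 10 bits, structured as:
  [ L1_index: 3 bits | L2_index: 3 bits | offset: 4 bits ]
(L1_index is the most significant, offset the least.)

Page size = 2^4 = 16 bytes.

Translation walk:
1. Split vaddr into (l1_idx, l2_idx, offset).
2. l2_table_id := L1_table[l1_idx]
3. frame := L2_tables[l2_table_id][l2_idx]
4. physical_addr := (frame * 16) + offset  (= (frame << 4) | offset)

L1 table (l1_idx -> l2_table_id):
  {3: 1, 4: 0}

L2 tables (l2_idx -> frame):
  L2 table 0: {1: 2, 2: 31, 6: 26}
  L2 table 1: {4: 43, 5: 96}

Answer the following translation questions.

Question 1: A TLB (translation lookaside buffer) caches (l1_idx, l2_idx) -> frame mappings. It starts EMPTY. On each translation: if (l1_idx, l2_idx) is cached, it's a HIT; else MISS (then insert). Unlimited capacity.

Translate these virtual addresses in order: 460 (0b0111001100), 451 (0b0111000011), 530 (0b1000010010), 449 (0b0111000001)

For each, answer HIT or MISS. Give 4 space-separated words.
vaddr=460: (3,4) not in TLB -> MISS, insert
vaddr=451: (3,4) in TLB -> HIT
vaddr=530: (4,1) not in TLB -> MISS, insert
vaddr=449: (3,4) in TLB -> HIT

Answer: MISS HIT MISS HIT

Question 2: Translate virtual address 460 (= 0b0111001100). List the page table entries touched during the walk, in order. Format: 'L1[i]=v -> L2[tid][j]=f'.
Answer: L1[3]=1 -> L2[1][4]=43

Derivation:
vaddr = 460 = 0b0111001100
Split: l1_idx=3, l2_idx=4, offset=12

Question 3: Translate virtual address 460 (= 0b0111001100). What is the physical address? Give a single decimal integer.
Answer: 700

Derivation:
vaddr = 460 = 0b0111001100
Split: l1_idx=3, l2_idx=4, offset=12
L1[3] = 1
L2[1][4] = 43
paddr = 43 * 16 + 12 = 700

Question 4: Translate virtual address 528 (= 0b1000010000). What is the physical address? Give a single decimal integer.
vaddr = 528 = 0b1000010000
Split: l1_idx=4, l2_idx=1, offset=0
L1[4] = 0
L2[0][1] = 2
paddr = 2 * 16 + 0 = 32

Answer: 32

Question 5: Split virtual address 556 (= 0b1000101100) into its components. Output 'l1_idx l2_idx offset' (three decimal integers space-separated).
Answer: 4 2 12

Derivation:
vaddr = 556 = 0b1000101100
  top 3 bits -> l1_idx = 4
  next 3 bits -> l2_idx = 2
  bottom 4 bits -> offset = 12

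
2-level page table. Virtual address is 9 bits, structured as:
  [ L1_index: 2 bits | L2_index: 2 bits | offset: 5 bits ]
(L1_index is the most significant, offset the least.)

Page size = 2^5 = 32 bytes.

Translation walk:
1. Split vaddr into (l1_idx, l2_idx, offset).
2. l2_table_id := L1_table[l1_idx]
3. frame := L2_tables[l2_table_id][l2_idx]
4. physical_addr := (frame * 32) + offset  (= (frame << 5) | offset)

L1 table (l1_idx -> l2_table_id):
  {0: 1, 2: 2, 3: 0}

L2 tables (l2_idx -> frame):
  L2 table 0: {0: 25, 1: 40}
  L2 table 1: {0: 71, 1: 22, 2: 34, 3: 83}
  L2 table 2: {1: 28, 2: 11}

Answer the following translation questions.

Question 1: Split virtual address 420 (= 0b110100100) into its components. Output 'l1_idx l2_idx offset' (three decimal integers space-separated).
vaddr = 420 = 0b110100100
  top 2 bits -> l1_idx = 3
  next 2 bits -> l2_idx = 1
  bottom 5 bits -> offset = 4

Answer: 3 1 4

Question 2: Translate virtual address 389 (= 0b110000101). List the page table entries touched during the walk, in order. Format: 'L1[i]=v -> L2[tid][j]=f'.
vaddr = 389 = 0b110000101
Split: l1_idx=3, l2_idx=0, offset=5

Answer: L1[3]=0 -> L2[0][0]=25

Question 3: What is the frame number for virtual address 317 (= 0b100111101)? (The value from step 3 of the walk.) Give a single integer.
vaddr = 317: l1_idx=2, l2_idx=1
L1[2] = 2; L2[2][1] = 28

Answer: 28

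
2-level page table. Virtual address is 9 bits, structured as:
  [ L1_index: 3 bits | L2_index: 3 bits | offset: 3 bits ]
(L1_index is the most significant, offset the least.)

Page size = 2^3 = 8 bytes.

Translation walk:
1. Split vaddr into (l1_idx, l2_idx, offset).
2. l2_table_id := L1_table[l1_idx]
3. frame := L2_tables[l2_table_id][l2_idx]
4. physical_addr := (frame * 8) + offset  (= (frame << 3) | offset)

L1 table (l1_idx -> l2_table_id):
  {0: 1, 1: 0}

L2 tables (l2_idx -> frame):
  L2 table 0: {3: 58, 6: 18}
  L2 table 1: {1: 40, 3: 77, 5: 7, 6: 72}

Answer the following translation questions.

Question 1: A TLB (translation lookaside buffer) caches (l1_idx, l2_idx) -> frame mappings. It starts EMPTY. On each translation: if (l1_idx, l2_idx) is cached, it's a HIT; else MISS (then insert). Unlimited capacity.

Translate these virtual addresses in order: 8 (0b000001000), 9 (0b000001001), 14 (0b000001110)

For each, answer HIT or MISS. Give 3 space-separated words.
Answer: MISS HIT HIT

Derivation:
vaddr=8: (0,1) not in TLB -> MISS, insert
vaddr=9: (0,1) in TLB -> HIT
vaddr=14: (0,1) in TLB -> HIT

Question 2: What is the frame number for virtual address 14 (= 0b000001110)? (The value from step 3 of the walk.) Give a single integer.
vaddr = 14: l1_idx=0, l2_idx=1
L1[0] = 1; L2[1][1] = 40

Answer: 40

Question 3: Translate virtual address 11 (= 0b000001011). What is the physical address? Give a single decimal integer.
vaddr = 11 = 0b000001011
Split: l1_idx=0, l2_idx=1, offset=3
L1[0] = 1
L2[1][1] = 40
paddr = 40 * 8 + 3 = 323

Answer: 323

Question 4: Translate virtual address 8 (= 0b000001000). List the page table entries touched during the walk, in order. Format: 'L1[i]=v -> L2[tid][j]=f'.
vaddr = 8 = 0b000001000
Split: l1_idx=0, l2_idx=1, offset=0

Answer: L1[0]=1 -> L2[1][1]=40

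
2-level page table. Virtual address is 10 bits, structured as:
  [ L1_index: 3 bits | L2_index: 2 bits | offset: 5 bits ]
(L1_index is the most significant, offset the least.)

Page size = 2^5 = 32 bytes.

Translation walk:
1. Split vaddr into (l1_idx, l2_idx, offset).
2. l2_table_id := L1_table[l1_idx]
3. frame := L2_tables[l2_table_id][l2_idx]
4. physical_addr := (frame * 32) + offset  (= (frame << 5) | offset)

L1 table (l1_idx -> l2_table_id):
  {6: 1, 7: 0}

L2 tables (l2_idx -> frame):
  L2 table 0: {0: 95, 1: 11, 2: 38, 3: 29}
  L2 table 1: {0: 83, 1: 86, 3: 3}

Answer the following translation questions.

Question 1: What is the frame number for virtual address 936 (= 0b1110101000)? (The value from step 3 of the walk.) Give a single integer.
Answer: 11

Derivation:
vaddr = 936: l1_idx=7, l2_idx=1
L1[7] = 0; L2[0][1] = 11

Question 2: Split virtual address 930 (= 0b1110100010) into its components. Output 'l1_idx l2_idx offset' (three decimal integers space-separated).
vaddr = 930 = 0b1110100010
  top 3 bits -> l1_idx = 7
  next 2 bits -> l2_idx = 1
  bottom 5 bits -> offset = 2

Answer: 7 1 2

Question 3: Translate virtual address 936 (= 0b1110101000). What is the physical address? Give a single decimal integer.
vaddr = 936 = 0b1110101000
Split: l1_idx=7, l2_idx=1, offset=8
L1[7] = 0
L2[0][1] = 11
paddr = 11 * 32 + 8 = 360

Answer: 360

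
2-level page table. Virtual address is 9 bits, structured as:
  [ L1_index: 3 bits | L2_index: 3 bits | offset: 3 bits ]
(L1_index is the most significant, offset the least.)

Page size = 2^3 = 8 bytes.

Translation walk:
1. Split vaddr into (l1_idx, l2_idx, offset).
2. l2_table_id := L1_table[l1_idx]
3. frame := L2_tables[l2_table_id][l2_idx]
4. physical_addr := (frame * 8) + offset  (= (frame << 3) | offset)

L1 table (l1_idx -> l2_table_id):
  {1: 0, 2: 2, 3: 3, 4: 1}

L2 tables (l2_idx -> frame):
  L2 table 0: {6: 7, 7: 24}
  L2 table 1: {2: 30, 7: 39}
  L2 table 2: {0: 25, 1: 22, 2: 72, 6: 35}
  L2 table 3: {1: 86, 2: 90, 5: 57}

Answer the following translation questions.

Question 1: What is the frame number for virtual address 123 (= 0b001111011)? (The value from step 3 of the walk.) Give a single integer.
Answer: 24

Derivation:
vaddr = 123: l1_idx=1, l2_idx=7
L1[1] = 0; L2[0][7] = 24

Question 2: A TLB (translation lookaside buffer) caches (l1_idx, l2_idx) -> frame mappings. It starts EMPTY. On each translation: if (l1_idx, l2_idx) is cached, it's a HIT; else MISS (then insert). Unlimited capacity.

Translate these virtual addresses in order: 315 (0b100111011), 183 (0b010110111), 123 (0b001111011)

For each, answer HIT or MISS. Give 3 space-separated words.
Answer: MISS MISS MISS

Derivation:
vaddr=315: (4,7) not in TLB -> MISS, insert
vaddr=183: (2,6) not in TLB -> MISS, insert
vaddr=123: (1,7) not in TLB -> MISS, insert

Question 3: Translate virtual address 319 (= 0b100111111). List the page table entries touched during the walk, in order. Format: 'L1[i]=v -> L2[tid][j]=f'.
Answer: L1[4]=1 -> L2[1][7]=39

Derivation:
vaddr = 319 = 0b100111111
Split: l1_idx=4, l2_idx=7, offset=7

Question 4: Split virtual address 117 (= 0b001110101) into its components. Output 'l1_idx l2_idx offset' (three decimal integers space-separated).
vaddr = 117 = 0b001110101
  top 3 bits -> l1_idx = 1
  next 3 bits -> l2_idx = 6
  bottom 3 bits -> offset = 5

Answer: 1 6 5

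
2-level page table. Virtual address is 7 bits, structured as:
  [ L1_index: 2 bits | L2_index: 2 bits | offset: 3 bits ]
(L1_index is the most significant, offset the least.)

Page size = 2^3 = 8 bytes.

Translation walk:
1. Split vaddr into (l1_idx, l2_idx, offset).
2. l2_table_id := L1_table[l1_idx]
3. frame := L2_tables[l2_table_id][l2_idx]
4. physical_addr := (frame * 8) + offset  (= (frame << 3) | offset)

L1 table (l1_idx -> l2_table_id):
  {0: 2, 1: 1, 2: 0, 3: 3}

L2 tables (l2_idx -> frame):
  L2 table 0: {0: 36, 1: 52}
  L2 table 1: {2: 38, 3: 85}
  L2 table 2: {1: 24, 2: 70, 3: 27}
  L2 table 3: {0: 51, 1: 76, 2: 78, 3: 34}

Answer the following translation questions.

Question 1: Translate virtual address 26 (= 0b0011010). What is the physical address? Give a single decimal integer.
Answer: 218

Derivation:
vaddr = 26 = 0b0011010
Split: l1_idx=0, l2_idx=3, offset=2
L1[0] = 2
L2[2][3] = 27
paddr = 27 * 8 + 2 = 218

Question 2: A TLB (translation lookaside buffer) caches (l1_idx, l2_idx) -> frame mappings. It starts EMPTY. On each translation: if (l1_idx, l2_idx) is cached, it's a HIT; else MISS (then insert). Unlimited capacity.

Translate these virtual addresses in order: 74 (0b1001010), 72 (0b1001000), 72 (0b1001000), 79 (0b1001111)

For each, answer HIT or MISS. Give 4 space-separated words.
vaddr=74: (2,1) not in TLB -> MISS, insert
vaddr=72: (2,1) in TLB -> HIT
vaddr=72: (2,1) in TLB -> HIT
vaddr=79: (2,1) in TLB -> HIT

Answer: MISS HIT HIT HIT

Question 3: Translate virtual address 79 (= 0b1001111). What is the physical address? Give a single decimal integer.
vaddr = 79 = 0b1001111
Split: l1_idx=2, l2_idx=1, offset=7
L1[2] = 0
L2[0][1] = 52
paddr = 52 * 8 + 7 = 423

Answer: 423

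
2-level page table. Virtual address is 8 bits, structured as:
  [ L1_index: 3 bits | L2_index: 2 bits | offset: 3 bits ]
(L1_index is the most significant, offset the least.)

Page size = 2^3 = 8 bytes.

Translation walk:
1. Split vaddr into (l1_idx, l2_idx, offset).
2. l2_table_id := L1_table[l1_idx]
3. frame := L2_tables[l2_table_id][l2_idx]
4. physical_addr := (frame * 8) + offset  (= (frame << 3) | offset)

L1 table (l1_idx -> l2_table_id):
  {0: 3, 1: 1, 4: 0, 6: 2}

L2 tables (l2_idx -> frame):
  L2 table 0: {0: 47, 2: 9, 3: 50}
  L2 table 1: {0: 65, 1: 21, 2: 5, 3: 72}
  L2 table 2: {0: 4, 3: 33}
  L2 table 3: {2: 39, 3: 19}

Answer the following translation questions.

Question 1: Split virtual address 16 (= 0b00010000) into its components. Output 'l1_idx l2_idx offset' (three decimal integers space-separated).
vaddr = 16 = 0b00010000
  top 3 bits -> l1_idx = 0
  next 2 bits -> l2_idx = 2
  bottom 3 bits -> offset = 0

Answer: 0 2 0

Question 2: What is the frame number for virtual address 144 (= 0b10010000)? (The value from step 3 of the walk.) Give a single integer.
vaddr = 144: l1_idx=4, l2_idx=2
L1[4] = 0; L2[0][2] = 9

Answer: 9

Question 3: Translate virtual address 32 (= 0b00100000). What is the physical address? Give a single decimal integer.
vaddr = 32 = 0b00100000
Split: l1_idx=1, l2_idx=0, offset=0
L1[1] = 1
L2[1][0] = 65
paddr = 65 * 8 + 0 = 520

Answer: 520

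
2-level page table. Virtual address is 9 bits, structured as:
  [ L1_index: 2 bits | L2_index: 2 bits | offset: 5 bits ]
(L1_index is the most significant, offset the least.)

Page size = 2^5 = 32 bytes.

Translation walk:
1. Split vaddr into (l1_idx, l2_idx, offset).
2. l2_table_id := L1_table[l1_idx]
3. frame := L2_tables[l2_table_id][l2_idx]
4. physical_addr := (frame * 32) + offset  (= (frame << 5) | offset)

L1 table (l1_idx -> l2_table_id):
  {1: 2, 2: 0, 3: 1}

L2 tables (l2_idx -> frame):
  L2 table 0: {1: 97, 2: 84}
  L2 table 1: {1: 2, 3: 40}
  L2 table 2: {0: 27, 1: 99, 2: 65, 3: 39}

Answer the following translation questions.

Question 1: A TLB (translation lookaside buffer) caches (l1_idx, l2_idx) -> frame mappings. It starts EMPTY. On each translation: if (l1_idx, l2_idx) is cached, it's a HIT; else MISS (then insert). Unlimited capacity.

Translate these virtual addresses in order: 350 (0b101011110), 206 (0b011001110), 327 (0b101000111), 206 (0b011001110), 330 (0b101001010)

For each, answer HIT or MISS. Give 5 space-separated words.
Answer: MISS MISS HIT HIT HIT

Derivation:
vaddr=350: (2,2) not in TLB -> MISS, insert
vaddr=206: (1,2) not in TLB -> MISS, insert
vaddr=327: (2,2) in TLB -> HIT
vaddr=206: (1,2) in TLB -> HIT
vaddr=330: (2,2) in TLB -> HIT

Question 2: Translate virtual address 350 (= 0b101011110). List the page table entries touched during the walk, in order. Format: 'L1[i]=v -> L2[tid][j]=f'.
Answer: L1[2]=0 -> L2[0][2]=84

Derivation:
vaddr = 350 = 0b101011110
Split: l1_idx=2, l2_idx=2, offset=30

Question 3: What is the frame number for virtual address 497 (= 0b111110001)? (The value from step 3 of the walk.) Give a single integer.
Answer: 40

Derivation:
vaddr = 497: l1_idx=3, l2_idx=3
L1[3] = 1; L2[1][3] = 40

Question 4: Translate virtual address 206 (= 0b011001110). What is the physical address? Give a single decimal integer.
Answer: 2094

Derivation:
vaddr = 206 = 0b011001110
Split: l1_idx=1, l2_idx=2, offset=14
L1[1] = 2
L2[2][2] = 65
paddr = 65 * 32 + 14 = 2094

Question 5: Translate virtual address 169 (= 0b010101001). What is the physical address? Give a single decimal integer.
Answer: 3177

Derivation:
vaddr = 169 = 0b010101001
Split: l1_idx=1, l2_idx=1, offset=9
L1[1] = 2
L2[2][1] = 99
paddr = 99 * 32 + 9 = 3177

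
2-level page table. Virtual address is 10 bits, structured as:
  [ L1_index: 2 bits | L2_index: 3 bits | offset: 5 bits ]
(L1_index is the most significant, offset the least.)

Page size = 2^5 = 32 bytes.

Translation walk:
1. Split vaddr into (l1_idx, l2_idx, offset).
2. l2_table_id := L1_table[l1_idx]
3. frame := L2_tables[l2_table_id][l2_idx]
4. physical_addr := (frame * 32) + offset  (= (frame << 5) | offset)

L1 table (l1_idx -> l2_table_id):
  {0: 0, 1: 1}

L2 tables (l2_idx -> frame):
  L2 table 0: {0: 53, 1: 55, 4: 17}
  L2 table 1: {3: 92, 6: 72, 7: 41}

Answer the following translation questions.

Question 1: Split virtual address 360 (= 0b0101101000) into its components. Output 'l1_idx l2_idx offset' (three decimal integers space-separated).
vaddr = 360 = 0b0101101000
  top 2 bits -> l1_idx = 1
  next 3 bits -> l2_idx = 3
  bottom 5 bits -> offset = 8

Answer: 1 3 8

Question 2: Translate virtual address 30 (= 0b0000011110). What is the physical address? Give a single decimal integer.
vaddr = 30 = 0b0000011110
Split: l1_idx=0, l2_idx=0, offset=30
L1[0] = 0
L2[0][0] = 53
paddr = 53 * 32 + 30 = 1726

Answer: 1726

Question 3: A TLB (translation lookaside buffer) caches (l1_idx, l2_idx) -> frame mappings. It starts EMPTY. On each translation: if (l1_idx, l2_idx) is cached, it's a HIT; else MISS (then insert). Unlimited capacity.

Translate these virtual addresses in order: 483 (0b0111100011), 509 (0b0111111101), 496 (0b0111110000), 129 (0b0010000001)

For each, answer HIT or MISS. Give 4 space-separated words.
Answer: MISS HIT HIT MISS

Derivation:
vaddr=483: (1,7) not in TLB -> MISS, insert
vaddr=509: (1,7) in TLB -> HIT
vaddr=496: (1,7) in TLB -> HIT
vaddr=129: (0,4) not in TLB -> MISS, insert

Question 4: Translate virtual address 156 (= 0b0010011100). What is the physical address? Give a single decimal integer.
Answer: 572

Derivation:
vaddr = 156 = 0b0010011100
Split: l1_idx=0, l2_idx=4, offset=28
L1[0] = 0
L2[0][4] = 17
paddr = 17 * 32 + 28 = 572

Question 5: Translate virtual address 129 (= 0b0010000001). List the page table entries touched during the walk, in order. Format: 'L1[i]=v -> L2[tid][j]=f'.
vaddr = 129 = 0b0010000001
Split: l1_idx=0, l2_idx=4, offset=1

Answer: L1[0]=0 -> L2[0][4]=17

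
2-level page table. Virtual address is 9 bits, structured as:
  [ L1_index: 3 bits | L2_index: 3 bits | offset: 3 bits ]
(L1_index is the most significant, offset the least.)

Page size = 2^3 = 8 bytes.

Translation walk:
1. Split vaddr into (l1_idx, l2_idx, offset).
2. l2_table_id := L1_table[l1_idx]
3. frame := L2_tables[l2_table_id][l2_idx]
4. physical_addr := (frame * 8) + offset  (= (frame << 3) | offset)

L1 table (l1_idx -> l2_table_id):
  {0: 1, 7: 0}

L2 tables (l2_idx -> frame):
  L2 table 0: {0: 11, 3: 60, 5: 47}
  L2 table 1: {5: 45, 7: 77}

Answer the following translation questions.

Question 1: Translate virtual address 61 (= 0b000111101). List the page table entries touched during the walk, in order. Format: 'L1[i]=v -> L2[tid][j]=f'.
vaddr = 61 = 0b000111101
Split: l1_idx=0, l2_idx=7, offset=5

Answer: L1[0]=1 -> L2[1][7]=77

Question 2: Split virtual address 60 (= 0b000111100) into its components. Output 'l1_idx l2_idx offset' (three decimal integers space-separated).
vaddr = 60 = 0b000111100
  top 3 bits -> l1_idx = 0
  next 3 bits -> l2_idx = 7
  bottom 3 bits -> offset = 4

Answer: 0 7 4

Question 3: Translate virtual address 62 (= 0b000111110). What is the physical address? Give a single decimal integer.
Answer: 622

Derivation:
vaddr = 62 = 0b000111110
Split: l1_idx=0, l2_idx=7, offset=6
L1[0] = 1
L2[1][7] = 77
paddr = 77 * 8 + 6 = 622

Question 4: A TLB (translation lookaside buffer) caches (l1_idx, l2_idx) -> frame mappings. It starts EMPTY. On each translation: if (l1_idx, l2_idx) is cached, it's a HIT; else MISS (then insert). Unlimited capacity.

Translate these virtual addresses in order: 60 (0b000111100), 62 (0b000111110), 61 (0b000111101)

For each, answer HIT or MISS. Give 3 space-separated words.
vaddr=60: (0,7) not in TLB -> MISS, insert
vaddr=62: (0,7) in TLB -> HIT
vaddr=61: (0,7) in TLB -> HIT

Answer: MISS HIT HIT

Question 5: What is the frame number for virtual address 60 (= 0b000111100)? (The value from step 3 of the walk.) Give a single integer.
Answer: 77

Derivation:
vaddr = 60: l1_idx=0, l2_idx=7
L1[0] = 1; L2[1][7] = 77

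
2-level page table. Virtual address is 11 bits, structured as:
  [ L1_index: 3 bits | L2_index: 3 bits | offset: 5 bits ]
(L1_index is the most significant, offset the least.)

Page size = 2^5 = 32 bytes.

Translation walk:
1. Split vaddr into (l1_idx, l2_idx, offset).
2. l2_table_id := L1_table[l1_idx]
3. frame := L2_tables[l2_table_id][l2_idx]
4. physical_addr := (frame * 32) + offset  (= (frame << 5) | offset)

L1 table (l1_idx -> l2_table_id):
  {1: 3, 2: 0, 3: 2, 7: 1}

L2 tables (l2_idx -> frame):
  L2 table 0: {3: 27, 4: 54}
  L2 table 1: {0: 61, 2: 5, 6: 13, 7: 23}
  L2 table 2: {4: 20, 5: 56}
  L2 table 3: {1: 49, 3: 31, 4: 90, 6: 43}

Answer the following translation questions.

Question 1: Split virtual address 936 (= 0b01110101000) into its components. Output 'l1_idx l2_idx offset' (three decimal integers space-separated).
vaddr = 936 = 0b01110101000
  top 3 bits -> l1_idx = 3
  next 3 bits -> l2_idx = 5
  bottom 5 bits -> offset = 8

Answer: 3 5 8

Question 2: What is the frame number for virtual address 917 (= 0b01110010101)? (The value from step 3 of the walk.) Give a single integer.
vaddr = 917: l1_idx=3, l2_idx=4
L1[3] = 2; L2[2][4] = 20

Answer: 20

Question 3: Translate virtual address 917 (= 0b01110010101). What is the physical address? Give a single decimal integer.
Answer: 661

Derivation:
vaddr = 917 = 0b01110010101
Split: l1_idx=3, l2_idx=4, offset=21
L1[3] = 2
L2[2][4] = 20
paddr = 20 * 32 + 21 = 661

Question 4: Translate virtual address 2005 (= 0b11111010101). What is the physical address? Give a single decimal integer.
vaddr = 2005 = 0b11111010101
Split: l1_idx=7, l2_idx=6, offset=21
L1[7] = 1
L2[1][6] = 13
paddr = 13 * 32 + 21 = 437

Answer: 437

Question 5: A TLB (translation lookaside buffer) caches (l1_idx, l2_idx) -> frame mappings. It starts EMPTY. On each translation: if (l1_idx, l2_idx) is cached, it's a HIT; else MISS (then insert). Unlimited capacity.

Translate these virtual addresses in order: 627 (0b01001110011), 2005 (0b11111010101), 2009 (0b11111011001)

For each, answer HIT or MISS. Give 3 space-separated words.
Answer: MISS MISS HIT

Derivation:
vaddr=627: (2,3) not in TLB -> MISS, insert
vaddr=2005: (7,6) not in TLB -> MISS, insert
vaddr=2009: (7,6) in TLB -> HIT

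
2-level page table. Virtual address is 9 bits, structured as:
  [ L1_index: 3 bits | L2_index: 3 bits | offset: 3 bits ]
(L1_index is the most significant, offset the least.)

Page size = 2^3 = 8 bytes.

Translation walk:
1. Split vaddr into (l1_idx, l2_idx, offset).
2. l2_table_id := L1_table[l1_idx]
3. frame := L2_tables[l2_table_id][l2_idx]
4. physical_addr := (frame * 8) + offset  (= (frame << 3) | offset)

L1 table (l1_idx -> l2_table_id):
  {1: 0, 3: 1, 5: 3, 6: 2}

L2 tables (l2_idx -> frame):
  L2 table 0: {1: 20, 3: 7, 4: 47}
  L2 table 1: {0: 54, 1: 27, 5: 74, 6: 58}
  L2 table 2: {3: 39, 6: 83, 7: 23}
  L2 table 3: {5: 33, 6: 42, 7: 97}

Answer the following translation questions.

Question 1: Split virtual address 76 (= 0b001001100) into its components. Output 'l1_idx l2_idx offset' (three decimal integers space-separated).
Answer: 1 1 4

Derivation:
vaddr = 76 = 0b001001100
  top 3 bits -> l1_idx = 1
  next 3 bits -> l2_idx = 1
  bottom 3 bits -> offset = 4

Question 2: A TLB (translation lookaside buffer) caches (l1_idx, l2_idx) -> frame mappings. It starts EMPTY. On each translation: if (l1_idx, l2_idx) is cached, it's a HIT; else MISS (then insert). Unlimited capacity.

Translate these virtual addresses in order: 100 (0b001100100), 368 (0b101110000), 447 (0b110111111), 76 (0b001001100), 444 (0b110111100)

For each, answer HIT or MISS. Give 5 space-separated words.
Answer: MISS MISS MISS MISS HIT

Derivation:
vaddr=100: (1,4) not in TLB -> MISS, insert
vaddr=368: (5,6) not in TLB -> MISS, insert
vaddr=447: (6,7) not in TLB -> MISS, insert
vaddr=76: (1,1) not in TLB -> MISS, insert
vaddr=444: (6,7) in TLB -> HIT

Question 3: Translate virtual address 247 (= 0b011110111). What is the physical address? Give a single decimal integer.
Answer: 471

Derivation:
vaddr = 247 = 0b011110111
Split: l1_idx=3, l2_idx=6, offset=7
L1[3] = 1
L2[1][6] = 58
paddr = 58 * 8 + 7 = 471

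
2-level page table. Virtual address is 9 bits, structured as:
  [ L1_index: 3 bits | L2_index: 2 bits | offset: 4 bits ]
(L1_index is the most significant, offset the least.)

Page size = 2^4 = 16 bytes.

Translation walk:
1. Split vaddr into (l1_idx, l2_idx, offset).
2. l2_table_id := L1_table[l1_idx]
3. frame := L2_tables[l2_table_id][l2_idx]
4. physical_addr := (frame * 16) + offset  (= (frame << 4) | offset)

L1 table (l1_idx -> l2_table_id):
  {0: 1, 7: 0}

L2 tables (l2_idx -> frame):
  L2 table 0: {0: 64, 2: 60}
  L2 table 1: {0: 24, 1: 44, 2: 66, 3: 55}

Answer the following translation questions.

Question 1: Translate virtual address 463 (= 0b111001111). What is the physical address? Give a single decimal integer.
vaddr = 463 = 0b111001111
Split: l1_idx=7, l2_idx=0, offset=15
L1[7] = 0
L2[0][0] = 64
paddr = 64 * 16 + 15 = 1039

Answer: 1039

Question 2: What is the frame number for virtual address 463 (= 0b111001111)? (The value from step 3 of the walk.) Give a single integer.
Answer: 64

Derivation:
vaddr = 463: l1_idx=7, l2_idx=0
L1[7] = 0; L2[0][0] = 64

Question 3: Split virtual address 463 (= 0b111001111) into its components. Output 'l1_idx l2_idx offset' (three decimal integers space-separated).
vaddr = 463 = 0b111001111
  top 3 bits -> l1_idx = 7
  next 2 bits -> l2_idx = 0
  bottom 4 bits -> offset = 15

Answer: 7 0 15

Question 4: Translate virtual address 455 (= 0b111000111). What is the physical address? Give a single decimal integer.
vaddr = 455 = 0b111000111
Split: l1_idx=7, l2_idx=0, offset=7
L1[7] = 0
L2[0][0] = 64
paddr = 64 * 16 + 7 = 1031

Answer: 1031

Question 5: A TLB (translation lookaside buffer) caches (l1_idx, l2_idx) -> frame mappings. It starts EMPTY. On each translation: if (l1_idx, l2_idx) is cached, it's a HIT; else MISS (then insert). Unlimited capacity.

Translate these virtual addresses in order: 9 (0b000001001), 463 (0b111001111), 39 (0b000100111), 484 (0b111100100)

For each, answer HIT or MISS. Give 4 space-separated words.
Answer: MISS MISS MISS MISS

Derivation:
vaddr=9: (0,0) not in TLB -> MISS, insert
vaddr=463: (7,0) not in TLB -> MISS, insert
vaddr=39: (0,2) not in TLB -> MISS, insert
vaddr=484: (7,2) not in TLB -> MISS, insert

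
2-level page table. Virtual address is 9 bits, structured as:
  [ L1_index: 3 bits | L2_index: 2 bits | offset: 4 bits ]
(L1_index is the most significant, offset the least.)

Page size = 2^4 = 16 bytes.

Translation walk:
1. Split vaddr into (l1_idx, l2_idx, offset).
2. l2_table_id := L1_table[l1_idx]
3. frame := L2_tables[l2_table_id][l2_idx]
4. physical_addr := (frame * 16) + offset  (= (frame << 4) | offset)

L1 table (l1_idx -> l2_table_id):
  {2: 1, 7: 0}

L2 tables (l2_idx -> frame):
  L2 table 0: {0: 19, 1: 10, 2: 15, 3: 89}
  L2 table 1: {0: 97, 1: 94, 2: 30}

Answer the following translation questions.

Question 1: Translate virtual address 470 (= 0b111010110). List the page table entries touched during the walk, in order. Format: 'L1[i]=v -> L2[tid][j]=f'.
Answer: L1[7]=0 -> L2[0][1]=10

Derivation:
vaddr = 470 = 0b111010110
Split: l1_idx=7, l2_idx=1, offset=6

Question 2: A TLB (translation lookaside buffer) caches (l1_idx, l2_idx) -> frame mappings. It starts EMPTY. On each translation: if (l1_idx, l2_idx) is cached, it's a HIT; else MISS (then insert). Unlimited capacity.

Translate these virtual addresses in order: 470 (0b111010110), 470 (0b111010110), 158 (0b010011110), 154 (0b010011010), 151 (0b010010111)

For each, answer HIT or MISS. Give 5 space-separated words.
vaddr=470: (7,1) not in TLB -> MISS, insert
vaddr=470: (7,1) in TLB -> HIT
vaddr=158: (2,1) not in TLB -> MISS, insert
vaddr=154: (2,1) in TLB -> HIT
vaddr=151: (2,1) in TLB -> HIT

Answer: MISS HIT MISS HIT HIT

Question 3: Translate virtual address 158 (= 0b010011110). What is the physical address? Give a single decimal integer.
vaddr = 158 = 0b010011110
Split: l1_idx=2, l2_idx=1, offset=14
L1[2] = 1
L2[1][1] = 94
paddr = 94 * 16 + 14 = 1518

Answer: 1518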